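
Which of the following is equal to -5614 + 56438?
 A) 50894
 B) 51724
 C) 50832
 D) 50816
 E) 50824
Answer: E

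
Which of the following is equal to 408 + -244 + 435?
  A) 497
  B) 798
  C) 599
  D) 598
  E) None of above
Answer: C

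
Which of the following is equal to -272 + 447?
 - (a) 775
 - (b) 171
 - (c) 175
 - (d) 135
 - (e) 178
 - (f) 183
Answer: c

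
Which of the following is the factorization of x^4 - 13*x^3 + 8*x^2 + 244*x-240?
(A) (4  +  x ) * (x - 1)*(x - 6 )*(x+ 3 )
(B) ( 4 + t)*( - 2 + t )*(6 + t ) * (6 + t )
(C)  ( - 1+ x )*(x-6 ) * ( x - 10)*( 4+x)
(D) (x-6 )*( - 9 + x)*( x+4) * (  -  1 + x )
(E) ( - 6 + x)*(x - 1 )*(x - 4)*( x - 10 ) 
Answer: C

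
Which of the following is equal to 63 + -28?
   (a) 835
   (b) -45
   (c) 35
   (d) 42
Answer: c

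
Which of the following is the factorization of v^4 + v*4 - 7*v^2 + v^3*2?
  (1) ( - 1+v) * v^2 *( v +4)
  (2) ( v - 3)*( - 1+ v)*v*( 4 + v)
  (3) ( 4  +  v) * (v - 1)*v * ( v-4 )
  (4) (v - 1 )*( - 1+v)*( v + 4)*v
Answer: 4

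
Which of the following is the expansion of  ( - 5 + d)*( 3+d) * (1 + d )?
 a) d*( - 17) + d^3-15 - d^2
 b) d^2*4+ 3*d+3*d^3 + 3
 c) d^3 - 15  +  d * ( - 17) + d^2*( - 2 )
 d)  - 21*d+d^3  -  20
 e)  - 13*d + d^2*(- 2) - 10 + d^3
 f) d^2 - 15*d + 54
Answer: a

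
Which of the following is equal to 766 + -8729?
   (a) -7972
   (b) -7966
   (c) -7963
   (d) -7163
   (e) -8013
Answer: c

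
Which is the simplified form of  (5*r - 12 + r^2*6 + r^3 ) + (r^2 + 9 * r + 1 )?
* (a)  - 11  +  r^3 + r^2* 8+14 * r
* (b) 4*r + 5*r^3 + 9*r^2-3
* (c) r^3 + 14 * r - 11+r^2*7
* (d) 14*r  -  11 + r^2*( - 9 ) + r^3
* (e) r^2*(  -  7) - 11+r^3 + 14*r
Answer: c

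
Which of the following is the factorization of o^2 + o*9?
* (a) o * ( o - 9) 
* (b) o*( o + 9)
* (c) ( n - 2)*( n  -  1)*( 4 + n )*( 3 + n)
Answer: b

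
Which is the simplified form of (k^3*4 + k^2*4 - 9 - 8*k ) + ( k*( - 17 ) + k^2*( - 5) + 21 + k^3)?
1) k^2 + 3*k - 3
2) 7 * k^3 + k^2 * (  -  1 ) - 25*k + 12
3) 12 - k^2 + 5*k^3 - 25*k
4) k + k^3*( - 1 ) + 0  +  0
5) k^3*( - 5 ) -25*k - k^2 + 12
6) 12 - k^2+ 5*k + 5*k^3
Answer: 3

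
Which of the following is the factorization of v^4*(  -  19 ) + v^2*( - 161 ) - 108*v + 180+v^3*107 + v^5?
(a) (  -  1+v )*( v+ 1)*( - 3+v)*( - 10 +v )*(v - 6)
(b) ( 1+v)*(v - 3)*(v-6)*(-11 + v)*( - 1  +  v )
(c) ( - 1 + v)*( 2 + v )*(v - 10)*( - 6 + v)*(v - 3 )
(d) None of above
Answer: a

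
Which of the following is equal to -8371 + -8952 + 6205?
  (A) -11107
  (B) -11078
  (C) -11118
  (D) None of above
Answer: C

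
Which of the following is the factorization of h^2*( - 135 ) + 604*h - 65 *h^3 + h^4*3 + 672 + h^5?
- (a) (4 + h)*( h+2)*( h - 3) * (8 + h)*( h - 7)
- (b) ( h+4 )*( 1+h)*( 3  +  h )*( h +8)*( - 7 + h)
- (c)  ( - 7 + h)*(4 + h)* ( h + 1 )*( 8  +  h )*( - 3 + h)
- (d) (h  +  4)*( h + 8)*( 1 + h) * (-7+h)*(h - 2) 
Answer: c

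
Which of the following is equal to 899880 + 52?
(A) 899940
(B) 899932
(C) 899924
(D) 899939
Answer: B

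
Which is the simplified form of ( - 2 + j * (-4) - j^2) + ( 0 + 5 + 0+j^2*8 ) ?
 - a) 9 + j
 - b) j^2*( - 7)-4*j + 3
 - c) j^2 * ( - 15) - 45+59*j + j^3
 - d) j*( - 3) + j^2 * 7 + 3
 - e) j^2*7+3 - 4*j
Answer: e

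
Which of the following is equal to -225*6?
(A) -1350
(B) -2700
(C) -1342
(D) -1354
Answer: A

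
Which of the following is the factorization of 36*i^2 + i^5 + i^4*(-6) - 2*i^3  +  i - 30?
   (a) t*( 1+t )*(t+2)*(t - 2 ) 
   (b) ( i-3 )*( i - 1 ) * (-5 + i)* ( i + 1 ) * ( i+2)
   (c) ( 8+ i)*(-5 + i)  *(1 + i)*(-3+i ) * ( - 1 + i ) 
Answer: b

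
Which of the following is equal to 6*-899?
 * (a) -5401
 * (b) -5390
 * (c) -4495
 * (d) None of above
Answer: d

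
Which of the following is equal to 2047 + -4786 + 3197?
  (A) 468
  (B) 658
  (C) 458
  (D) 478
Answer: C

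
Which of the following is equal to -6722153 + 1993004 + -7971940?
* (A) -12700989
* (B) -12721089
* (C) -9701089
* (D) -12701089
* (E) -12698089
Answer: D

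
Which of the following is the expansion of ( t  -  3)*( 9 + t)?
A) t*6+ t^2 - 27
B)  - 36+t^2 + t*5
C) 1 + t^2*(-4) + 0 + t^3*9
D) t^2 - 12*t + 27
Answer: A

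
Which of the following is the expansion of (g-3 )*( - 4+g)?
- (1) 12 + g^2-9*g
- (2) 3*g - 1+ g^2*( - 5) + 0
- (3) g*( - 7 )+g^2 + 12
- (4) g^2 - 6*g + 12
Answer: 3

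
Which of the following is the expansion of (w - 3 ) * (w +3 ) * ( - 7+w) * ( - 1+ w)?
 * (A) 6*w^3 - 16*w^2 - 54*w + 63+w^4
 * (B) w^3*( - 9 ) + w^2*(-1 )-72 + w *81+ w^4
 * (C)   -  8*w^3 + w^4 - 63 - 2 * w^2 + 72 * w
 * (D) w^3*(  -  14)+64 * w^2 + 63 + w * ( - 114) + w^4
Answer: C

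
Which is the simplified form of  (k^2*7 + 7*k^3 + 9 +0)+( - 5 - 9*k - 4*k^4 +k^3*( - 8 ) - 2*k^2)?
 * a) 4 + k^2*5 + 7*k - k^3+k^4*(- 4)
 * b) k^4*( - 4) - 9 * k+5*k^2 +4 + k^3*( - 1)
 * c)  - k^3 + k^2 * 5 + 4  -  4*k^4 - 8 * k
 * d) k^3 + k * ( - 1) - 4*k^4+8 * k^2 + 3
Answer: b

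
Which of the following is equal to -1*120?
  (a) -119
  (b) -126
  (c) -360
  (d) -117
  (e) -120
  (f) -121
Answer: e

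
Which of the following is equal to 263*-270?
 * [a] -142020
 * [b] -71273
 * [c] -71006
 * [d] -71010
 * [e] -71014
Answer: d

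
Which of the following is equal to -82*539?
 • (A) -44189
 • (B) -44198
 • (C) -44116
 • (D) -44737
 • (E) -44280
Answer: B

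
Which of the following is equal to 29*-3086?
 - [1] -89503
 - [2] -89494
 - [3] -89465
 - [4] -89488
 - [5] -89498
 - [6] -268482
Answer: 2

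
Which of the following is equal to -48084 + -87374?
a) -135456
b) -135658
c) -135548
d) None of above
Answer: d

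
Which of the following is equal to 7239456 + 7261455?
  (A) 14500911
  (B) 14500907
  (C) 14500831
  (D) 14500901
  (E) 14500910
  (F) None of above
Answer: A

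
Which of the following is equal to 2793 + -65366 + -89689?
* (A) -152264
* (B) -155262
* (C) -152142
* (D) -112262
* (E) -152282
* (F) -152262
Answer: F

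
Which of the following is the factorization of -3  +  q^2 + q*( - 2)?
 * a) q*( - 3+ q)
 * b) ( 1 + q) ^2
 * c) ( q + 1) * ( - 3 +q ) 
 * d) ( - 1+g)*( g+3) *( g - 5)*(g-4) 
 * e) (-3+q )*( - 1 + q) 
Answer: c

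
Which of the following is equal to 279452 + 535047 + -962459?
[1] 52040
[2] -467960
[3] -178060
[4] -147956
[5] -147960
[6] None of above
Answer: 5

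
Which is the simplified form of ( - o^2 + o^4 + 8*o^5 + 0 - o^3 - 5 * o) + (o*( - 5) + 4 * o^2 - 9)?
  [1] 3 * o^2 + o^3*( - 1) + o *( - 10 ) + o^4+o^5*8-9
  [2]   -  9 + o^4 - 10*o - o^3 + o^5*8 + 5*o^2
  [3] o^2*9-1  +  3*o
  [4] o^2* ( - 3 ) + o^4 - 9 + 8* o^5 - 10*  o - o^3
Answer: 1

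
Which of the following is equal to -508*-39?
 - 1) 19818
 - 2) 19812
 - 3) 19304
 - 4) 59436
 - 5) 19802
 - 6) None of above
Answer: 2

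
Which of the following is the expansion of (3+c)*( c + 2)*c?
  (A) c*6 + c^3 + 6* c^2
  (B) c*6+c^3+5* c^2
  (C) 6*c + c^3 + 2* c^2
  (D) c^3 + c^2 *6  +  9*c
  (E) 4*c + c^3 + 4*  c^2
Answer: B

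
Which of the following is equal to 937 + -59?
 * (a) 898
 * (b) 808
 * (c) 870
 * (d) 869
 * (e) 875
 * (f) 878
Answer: f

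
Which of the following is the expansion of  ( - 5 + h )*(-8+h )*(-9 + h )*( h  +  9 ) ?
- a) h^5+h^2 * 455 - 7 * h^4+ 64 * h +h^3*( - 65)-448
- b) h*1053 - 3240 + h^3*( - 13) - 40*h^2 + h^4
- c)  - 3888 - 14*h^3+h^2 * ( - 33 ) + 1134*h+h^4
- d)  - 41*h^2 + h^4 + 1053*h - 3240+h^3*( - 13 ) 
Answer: d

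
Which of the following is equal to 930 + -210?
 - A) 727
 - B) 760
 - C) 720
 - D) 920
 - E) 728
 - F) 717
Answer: C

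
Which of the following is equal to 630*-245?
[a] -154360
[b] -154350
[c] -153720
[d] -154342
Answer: b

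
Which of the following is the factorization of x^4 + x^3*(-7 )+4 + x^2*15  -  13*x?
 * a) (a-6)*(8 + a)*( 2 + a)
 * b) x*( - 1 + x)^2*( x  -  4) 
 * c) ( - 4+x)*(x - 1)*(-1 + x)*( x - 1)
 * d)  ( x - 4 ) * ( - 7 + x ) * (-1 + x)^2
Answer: c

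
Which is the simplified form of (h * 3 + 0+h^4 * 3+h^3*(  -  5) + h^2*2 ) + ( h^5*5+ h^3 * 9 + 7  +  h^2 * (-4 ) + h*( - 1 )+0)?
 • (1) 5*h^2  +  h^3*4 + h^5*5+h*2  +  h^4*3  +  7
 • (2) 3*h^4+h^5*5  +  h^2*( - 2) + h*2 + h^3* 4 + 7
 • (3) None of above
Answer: 2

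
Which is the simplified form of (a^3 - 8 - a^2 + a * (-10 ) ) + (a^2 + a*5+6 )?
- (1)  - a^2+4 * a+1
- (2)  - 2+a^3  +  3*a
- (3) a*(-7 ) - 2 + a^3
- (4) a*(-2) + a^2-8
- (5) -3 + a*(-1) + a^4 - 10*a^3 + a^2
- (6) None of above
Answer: 6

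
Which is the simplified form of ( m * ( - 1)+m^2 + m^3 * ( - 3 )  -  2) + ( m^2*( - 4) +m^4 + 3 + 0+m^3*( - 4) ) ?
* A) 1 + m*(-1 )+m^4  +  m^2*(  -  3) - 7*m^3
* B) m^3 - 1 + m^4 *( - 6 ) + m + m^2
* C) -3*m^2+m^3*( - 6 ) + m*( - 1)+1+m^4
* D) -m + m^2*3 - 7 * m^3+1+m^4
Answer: A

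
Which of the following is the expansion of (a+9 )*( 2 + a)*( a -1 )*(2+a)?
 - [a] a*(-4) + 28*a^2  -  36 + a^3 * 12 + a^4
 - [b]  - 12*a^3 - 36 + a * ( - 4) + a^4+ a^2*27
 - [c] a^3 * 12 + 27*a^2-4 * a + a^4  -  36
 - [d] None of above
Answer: c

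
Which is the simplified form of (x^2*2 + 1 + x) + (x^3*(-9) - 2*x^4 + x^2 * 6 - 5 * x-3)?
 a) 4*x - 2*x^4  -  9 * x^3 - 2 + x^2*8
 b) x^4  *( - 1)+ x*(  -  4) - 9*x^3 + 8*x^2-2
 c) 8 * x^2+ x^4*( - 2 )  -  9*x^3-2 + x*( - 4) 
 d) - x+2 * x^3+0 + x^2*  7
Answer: c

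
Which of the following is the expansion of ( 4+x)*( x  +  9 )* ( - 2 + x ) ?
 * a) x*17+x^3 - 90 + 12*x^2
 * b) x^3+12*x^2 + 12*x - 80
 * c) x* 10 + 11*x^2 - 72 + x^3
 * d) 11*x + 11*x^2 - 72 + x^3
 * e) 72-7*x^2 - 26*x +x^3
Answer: c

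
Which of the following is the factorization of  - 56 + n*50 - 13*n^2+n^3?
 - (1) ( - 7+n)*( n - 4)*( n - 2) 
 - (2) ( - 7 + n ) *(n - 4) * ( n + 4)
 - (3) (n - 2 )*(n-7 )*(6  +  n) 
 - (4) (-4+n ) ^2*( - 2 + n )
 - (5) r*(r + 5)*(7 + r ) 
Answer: 1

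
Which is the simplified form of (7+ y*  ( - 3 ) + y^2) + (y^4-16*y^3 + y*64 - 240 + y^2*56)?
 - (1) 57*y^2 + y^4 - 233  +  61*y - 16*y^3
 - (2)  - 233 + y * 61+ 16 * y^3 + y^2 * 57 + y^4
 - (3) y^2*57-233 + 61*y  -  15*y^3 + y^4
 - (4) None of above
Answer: 1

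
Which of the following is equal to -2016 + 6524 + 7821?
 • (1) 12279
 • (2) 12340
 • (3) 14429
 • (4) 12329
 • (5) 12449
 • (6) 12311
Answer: 4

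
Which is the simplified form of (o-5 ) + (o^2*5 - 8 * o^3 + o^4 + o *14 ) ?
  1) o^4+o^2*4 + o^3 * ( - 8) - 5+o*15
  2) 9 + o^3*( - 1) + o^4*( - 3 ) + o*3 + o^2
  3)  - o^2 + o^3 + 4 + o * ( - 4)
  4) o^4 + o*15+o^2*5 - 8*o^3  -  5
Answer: 4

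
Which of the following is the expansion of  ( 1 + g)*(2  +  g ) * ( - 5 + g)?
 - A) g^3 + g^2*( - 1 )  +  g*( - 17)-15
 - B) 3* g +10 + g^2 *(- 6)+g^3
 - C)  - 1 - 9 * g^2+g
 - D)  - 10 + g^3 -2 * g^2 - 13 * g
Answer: D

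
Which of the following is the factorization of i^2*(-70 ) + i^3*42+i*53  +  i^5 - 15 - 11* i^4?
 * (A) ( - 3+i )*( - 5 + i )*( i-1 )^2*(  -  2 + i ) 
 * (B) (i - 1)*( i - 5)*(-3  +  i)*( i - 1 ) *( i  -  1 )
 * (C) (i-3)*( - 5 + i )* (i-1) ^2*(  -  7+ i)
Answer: B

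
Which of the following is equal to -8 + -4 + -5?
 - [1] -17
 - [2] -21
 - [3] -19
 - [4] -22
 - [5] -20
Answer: 1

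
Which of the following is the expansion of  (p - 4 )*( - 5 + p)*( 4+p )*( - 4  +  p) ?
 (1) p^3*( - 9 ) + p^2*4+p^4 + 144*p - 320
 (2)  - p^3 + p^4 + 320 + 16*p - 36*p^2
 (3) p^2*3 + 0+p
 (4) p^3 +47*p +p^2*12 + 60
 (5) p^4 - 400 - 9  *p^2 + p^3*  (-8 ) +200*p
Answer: 1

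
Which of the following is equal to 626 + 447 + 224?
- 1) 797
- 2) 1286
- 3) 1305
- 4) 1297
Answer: 4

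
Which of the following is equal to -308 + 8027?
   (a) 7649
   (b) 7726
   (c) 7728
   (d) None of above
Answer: d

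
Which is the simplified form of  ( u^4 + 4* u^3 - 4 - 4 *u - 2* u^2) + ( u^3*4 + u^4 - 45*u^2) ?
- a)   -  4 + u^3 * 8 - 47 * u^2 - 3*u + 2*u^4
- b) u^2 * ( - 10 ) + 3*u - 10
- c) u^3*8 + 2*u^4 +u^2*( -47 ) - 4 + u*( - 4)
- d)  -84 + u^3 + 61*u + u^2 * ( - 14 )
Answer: c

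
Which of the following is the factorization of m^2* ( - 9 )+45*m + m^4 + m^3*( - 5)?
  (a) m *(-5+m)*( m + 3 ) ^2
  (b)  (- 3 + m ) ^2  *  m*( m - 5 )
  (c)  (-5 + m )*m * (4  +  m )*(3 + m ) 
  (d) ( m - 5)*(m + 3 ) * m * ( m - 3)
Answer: d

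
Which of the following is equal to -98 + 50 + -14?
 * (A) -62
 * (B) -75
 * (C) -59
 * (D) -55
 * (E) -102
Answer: A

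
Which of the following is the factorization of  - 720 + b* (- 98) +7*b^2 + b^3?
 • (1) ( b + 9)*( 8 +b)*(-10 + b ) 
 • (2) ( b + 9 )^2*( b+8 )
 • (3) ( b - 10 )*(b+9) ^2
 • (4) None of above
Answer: 1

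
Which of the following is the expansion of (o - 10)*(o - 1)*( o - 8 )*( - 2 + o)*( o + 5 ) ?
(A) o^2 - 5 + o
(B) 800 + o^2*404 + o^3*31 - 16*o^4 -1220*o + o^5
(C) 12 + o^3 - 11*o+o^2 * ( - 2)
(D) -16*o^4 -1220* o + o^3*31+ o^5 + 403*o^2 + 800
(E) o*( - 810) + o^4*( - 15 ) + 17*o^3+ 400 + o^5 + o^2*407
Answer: B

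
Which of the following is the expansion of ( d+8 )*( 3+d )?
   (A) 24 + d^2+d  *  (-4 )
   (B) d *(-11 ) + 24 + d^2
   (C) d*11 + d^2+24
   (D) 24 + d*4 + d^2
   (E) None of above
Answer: C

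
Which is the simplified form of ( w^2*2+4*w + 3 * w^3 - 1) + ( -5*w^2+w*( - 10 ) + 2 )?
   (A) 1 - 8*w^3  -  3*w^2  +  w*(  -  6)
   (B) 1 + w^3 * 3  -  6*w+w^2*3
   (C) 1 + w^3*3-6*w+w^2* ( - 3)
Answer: C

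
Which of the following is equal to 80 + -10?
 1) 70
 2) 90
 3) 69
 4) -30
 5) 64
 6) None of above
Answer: 1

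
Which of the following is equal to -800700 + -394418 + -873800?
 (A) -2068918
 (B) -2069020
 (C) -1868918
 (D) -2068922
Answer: A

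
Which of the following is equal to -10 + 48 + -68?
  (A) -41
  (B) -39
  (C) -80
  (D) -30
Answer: D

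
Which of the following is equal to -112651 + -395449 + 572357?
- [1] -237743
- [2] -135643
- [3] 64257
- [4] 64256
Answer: 3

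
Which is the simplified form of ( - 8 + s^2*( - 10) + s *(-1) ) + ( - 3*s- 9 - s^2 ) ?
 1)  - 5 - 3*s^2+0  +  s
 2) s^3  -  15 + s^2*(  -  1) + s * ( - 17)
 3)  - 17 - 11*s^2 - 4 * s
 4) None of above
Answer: 3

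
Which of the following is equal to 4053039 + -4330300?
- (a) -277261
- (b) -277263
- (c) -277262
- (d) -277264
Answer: a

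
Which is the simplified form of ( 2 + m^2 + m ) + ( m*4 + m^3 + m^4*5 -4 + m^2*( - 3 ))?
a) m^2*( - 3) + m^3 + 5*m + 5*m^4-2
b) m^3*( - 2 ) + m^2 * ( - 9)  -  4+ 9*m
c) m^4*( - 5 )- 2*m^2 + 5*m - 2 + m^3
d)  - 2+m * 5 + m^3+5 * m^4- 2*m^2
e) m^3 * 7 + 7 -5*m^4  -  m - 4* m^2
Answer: d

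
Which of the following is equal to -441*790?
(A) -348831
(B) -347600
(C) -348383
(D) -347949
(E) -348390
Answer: E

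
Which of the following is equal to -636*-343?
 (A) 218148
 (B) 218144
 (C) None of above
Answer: A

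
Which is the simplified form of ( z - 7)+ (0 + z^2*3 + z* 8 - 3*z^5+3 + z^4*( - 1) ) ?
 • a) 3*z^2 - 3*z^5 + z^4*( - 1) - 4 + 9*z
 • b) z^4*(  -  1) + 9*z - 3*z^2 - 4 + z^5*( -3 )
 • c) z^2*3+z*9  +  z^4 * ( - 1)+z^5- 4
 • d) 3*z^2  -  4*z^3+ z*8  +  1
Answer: a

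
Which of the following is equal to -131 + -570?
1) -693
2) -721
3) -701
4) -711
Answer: 3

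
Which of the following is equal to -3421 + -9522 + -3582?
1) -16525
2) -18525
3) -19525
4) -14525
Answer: 1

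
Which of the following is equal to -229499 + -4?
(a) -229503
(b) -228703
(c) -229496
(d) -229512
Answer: a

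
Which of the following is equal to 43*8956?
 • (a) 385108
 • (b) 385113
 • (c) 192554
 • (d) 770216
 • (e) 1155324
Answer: a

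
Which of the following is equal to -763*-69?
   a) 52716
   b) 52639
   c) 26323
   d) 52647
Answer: d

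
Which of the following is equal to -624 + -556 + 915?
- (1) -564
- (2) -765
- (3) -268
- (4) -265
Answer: 4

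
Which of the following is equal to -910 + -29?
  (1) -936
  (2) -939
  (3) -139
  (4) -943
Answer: 2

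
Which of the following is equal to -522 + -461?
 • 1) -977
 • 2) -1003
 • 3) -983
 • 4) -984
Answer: 3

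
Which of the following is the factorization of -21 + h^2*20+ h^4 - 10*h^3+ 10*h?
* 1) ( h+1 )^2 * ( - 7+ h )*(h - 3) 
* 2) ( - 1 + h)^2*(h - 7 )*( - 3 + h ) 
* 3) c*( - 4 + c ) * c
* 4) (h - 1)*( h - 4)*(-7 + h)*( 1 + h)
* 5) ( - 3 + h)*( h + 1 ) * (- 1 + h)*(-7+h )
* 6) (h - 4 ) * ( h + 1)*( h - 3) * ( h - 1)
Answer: 5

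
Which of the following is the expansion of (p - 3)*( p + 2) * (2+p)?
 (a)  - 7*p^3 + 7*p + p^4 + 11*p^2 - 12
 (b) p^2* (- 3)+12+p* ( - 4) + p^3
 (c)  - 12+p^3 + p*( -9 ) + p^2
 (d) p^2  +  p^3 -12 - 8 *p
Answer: d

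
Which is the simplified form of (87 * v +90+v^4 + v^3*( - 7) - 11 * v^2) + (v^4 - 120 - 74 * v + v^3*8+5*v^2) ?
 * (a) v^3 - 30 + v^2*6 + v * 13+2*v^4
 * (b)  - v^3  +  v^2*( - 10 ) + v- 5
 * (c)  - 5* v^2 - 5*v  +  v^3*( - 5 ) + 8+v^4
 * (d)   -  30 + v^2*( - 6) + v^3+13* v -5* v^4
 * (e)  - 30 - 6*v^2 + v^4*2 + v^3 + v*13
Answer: e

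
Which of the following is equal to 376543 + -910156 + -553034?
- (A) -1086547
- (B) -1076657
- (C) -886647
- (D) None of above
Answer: D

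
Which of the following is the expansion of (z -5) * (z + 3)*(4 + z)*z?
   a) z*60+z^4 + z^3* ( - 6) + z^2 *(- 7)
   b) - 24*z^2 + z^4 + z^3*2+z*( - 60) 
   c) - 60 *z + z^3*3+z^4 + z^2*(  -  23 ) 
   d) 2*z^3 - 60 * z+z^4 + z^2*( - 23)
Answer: d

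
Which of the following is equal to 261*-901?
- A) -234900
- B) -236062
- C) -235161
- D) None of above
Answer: C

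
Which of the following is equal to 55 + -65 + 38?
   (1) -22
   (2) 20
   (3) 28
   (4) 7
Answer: 3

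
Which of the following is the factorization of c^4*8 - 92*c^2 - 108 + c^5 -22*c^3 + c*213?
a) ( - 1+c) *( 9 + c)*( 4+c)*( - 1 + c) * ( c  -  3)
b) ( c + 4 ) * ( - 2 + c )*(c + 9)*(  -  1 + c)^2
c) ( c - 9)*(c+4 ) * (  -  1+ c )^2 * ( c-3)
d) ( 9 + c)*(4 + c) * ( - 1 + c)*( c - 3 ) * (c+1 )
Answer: a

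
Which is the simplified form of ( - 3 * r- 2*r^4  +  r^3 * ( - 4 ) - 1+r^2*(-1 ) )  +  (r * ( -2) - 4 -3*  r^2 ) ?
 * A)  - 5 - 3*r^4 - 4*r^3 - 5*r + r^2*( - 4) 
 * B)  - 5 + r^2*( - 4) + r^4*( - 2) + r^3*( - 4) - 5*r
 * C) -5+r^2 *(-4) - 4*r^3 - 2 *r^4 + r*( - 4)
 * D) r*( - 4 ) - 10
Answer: B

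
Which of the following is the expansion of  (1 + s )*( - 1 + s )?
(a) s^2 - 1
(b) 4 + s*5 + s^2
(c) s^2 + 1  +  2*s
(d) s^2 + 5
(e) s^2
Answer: a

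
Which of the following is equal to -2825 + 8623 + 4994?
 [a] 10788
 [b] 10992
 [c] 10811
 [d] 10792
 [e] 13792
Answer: d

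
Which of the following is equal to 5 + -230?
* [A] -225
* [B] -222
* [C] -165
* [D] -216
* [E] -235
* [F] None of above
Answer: A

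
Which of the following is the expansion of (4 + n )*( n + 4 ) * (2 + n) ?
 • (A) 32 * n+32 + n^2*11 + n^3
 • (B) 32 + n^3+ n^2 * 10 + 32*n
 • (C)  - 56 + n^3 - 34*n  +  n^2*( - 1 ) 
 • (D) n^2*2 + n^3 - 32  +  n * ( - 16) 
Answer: B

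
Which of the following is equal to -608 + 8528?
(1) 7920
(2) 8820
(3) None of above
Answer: 1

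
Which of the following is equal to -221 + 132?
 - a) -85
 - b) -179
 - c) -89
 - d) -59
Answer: c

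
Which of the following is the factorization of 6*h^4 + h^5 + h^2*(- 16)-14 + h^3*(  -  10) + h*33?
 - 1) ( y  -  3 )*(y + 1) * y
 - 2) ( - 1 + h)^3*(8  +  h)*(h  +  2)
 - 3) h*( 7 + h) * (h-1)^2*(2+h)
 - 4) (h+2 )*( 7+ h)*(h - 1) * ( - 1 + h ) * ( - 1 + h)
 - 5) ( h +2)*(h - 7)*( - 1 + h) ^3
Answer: 4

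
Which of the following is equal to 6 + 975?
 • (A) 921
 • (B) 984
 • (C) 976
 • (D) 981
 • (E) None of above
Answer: D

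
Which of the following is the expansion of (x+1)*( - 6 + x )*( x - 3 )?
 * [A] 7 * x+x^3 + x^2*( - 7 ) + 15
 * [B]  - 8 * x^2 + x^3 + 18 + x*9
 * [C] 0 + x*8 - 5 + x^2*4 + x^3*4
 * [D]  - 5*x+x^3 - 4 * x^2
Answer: B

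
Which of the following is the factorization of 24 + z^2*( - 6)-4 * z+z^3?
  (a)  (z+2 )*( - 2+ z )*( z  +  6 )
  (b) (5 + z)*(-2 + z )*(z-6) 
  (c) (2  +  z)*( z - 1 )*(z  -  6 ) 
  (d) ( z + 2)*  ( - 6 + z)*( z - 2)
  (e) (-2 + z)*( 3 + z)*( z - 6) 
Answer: d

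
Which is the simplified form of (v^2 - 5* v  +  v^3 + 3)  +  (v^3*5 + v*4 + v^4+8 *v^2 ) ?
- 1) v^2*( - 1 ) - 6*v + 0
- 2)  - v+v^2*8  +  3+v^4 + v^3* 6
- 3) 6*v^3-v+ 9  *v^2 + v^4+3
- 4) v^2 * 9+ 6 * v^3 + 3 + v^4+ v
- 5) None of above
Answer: 3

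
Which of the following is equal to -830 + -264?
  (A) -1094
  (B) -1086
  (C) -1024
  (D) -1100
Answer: A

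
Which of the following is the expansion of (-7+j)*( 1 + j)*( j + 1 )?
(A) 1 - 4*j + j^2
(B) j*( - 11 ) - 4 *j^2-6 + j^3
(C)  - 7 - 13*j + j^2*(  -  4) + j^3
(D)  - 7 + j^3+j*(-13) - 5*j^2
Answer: D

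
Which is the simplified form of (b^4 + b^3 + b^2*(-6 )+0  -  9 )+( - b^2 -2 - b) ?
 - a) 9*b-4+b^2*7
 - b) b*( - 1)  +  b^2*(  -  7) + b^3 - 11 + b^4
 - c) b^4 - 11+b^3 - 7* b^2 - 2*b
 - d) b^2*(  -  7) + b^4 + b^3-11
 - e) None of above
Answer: b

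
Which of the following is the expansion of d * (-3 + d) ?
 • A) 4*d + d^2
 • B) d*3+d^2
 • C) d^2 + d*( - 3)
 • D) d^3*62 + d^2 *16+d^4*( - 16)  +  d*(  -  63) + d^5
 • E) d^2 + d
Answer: C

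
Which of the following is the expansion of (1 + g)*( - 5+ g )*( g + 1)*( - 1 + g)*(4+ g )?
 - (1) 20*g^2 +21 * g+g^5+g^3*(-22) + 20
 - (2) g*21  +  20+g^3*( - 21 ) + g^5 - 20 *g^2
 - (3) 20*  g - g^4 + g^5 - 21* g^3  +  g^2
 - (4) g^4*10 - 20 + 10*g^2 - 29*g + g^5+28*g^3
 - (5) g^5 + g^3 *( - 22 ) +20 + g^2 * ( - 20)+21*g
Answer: 5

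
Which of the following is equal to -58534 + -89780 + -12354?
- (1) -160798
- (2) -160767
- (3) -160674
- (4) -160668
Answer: 4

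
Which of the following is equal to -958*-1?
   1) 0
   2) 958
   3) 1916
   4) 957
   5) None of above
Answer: 2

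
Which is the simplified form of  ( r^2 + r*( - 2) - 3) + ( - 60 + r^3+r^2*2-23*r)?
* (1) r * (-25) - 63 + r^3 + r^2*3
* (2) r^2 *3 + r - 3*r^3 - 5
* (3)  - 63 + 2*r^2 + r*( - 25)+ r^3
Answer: 1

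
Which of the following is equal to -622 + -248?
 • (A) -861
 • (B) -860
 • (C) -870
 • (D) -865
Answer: C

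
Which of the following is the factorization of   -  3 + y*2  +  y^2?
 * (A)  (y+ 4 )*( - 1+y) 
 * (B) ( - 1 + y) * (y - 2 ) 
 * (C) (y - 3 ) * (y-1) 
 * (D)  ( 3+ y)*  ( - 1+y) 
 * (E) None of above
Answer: D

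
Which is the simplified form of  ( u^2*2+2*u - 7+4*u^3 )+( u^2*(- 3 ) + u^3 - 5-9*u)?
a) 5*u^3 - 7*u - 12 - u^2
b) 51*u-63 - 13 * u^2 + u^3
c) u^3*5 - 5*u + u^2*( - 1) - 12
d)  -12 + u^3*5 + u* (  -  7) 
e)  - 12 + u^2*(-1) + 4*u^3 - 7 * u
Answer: a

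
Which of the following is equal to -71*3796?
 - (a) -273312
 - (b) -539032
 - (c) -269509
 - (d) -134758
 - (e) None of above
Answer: e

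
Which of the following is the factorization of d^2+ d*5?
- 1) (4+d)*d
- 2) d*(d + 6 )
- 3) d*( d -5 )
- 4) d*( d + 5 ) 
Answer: 4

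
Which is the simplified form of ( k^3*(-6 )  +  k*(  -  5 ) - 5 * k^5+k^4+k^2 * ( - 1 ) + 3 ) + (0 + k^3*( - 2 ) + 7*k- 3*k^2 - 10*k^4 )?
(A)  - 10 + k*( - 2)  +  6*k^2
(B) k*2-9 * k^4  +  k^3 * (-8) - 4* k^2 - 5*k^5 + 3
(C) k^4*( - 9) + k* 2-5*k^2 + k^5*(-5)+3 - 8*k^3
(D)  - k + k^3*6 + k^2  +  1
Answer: B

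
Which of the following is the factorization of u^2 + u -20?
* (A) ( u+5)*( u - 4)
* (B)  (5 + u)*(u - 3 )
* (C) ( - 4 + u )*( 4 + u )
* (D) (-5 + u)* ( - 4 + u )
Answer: A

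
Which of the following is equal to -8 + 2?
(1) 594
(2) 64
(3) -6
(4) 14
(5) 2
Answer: 3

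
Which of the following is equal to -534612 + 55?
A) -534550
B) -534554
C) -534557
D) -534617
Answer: C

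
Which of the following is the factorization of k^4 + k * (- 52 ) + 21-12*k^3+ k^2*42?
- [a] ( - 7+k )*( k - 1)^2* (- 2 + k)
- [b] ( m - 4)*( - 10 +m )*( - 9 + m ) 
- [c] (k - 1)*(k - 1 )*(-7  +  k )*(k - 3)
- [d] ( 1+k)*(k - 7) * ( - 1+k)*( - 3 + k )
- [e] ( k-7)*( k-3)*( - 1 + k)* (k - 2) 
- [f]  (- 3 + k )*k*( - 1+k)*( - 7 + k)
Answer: c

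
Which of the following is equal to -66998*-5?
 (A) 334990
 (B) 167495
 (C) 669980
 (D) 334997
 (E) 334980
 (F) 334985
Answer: A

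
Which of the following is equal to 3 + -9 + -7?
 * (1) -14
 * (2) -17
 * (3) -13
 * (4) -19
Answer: 3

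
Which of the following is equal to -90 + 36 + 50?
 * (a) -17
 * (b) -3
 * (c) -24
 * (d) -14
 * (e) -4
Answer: e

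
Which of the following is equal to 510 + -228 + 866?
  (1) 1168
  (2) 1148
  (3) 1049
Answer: 2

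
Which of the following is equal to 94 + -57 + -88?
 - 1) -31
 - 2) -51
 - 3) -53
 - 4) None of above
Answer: 2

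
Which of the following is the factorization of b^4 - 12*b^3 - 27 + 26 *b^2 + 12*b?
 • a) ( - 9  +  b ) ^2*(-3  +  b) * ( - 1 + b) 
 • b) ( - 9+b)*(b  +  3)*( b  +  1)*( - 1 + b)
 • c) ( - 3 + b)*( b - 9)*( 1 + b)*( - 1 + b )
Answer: c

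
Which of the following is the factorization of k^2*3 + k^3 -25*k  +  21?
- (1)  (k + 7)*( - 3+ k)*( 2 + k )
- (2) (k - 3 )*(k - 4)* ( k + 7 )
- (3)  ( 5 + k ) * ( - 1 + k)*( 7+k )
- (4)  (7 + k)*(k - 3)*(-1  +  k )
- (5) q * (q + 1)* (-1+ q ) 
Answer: 4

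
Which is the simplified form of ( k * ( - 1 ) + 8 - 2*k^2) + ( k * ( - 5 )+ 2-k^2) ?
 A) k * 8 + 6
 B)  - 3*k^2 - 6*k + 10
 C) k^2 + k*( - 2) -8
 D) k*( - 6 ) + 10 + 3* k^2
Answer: B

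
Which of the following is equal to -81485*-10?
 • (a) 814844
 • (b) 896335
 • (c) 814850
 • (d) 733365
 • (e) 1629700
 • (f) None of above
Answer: c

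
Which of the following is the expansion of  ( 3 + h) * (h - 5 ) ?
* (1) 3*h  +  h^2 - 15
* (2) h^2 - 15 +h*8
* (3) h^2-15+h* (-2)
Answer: 3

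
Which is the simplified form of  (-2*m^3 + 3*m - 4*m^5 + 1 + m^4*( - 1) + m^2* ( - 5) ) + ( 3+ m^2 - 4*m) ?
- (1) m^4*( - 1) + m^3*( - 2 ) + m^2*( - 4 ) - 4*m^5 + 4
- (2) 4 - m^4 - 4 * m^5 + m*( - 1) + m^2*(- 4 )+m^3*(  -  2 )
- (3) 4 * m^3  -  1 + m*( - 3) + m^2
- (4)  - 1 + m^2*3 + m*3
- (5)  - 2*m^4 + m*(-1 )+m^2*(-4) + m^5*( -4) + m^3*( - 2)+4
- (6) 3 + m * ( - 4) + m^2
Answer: 2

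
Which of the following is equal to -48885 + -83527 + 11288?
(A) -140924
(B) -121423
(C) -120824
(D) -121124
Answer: D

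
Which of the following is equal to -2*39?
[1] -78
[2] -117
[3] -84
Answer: 1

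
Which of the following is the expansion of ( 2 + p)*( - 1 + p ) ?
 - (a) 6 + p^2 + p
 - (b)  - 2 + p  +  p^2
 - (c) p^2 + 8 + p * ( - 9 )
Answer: b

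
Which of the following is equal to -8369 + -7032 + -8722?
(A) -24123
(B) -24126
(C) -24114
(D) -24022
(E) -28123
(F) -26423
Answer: A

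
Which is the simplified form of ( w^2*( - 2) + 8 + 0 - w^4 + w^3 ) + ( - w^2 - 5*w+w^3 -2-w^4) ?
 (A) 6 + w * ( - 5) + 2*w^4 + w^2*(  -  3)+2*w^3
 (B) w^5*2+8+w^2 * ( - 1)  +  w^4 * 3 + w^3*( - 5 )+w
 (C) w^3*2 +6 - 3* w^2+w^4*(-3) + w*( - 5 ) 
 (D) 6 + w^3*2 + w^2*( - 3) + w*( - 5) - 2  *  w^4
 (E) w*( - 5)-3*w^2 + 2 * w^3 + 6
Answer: D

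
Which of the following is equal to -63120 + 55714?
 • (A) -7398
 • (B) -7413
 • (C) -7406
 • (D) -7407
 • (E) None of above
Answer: C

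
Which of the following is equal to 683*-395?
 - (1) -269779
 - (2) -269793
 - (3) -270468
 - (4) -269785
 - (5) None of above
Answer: 4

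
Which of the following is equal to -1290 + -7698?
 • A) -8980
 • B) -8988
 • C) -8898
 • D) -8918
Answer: B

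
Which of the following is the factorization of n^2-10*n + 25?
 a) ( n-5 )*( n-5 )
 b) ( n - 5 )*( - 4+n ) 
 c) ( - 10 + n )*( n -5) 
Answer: a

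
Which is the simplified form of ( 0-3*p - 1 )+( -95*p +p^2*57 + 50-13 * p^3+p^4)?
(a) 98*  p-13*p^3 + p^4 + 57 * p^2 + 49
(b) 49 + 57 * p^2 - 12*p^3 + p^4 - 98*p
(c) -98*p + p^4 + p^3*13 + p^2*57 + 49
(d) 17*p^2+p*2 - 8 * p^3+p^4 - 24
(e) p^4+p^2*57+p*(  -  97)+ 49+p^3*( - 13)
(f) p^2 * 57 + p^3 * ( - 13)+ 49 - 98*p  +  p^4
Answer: f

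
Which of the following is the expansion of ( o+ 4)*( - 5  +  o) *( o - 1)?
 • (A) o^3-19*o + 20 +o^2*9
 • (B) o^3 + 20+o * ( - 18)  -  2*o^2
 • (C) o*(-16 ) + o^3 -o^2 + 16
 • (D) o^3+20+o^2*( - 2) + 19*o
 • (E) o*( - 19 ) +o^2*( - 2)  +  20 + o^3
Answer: E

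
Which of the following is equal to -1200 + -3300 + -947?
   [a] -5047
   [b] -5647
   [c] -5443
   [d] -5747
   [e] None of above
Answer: e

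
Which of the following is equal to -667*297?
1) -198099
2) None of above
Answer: 1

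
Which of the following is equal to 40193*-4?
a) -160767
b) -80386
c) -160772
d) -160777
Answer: c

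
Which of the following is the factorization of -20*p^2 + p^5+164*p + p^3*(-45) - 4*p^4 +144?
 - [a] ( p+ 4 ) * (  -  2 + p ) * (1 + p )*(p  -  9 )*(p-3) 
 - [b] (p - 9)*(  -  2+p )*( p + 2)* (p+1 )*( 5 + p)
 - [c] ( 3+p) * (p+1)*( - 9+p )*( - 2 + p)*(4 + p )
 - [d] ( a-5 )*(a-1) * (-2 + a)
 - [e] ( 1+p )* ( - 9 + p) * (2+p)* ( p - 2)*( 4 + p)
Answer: e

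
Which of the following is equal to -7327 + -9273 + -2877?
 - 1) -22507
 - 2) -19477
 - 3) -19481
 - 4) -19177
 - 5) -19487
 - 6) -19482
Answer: 2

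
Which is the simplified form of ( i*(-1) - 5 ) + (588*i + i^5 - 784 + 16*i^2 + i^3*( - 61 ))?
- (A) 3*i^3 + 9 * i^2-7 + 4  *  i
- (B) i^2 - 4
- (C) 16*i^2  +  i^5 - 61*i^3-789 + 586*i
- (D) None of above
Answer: D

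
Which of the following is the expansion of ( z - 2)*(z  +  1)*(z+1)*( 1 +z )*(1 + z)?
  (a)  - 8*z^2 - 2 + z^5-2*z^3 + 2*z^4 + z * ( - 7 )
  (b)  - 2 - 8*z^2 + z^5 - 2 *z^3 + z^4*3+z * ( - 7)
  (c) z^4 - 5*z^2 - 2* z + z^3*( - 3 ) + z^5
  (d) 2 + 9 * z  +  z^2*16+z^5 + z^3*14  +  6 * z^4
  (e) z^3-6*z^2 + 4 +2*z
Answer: a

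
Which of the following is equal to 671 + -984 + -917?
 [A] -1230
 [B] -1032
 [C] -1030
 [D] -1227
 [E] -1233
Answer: A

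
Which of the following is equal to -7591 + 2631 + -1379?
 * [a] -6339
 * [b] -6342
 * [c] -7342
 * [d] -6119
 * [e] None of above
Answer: a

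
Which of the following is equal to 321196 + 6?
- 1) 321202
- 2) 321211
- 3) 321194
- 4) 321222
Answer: 1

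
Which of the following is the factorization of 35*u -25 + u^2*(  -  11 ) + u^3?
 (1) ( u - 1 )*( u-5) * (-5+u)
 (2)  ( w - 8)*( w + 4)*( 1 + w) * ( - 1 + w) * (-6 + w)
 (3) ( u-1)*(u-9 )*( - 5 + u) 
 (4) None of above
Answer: 1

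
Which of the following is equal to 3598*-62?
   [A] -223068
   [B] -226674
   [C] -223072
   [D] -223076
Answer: D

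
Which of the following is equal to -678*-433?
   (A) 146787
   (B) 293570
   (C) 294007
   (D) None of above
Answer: D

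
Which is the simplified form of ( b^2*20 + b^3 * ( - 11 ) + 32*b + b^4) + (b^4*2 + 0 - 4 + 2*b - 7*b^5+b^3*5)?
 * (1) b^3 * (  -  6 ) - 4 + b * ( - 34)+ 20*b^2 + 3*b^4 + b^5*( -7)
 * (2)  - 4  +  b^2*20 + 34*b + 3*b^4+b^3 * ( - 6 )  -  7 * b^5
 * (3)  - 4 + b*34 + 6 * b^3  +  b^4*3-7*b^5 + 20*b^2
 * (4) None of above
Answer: 2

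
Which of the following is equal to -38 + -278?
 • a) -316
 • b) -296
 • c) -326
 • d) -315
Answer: a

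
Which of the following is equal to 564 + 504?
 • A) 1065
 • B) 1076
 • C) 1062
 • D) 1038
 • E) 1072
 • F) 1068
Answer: F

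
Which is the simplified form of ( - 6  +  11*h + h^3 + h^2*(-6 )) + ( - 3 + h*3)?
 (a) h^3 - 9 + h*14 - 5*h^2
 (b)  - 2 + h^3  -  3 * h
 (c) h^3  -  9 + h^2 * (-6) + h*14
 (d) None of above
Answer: c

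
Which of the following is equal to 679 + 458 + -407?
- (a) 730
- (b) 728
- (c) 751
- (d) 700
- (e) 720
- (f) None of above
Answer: a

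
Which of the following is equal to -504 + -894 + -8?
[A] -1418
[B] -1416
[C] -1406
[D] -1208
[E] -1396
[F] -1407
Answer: C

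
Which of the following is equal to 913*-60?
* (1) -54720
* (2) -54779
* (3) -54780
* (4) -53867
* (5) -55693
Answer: 3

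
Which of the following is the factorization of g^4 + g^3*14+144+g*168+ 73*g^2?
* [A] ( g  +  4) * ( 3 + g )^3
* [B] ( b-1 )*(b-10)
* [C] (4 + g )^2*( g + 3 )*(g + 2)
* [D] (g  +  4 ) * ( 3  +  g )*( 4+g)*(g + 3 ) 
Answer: D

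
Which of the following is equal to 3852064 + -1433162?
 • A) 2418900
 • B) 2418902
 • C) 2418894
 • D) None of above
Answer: B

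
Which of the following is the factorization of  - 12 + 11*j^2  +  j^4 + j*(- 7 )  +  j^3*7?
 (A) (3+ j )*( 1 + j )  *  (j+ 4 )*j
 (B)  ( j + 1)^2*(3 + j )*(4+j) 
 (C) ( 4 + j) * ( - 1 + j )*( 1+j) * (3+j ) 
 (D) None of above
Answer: C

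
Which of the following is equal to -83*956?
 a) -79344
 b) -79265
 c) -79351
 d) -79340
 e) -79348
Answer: e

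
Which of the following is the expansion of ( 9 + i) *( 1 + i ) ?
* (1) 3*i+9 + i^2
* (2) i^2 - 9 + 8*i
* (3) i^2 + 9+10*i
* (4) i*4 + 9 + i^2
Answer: 3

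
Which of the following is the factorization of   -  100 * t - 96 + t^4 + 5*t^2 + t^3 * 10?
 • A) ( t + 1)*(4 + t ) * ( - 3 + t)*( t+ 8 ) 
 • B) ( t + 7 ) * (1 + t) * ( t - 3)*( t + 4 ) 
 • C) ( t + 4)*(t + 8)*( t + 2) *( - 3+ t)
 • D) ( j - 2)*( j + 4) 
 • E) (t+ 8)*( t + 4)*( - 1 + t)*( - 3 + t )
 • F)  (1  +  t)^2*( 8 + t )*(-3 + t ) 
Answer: A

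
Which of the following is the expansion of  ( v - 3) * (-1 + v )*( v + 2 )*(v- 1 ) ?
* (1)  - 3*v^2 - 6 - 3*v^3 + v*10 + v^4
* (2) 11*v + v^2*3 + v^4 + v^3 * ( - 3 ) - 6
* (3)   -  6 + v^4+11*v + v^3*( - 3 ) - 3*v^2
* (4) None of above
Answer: 3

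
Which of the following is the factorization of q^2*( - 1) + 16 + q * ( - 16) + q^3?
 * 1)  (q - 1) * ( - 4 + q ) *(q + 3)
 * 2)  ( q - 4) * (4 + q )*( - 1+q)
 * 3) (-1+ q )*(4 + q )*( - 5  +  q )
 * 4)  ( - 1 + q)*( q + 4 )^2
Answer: 2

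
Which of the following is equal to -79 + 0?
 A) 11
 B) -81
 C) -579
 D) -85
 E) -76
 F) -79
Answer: F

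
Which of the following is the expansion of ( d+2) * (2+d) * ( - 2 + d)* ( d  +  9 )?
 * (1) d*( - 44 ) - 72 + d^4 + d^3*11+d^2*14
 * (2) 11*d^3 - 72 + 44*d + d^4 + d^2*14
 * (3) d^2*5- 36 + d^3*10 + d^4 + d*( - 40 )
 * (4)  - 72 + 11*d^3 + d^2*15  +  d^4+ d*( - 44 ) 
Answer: 1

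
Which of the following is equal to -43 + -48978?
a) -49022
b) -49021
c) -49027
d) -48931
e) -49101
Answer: b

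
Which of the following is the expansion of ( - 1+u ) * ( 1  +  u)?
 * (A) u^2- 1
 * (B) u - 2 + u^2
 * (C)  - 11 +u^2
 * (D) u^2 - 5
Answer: A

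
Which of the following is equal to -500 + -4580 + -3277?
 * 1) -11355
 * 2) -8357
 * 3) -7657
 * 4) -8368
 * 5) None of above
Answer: 2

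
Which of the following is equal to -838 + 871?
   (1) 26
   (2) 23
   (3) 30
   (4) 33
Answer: 4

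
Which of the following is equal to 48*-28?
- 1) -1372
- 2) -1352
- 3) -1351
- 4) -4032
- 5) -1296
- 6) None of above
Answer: 6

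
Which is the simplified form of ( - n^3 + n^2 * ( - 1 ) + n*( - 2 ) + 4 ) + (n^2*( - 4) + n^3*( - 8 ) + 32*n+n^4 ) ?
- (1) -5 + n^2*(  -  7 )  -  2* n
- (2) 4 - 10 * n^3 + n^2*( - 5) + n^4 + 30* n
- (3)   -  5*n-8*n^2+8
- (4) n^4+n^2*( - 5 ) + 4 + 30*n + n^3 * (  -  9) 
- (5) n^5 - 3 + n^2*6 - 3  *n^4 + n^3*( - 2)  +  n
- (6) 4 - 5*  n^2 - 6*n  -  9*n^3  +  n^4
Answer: 4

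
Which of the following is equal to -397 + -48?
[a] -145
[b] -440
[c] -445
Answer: c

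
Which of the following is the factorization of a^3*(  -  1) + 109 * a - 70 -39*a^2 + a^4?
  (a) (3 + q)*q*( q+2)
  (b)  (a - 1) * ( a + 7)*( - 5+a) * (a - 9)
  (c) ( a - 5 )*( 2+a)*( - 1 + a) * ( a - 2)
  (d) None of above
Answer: d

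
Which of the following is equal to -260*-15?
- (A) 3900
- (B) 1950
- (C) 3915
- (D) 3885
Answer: A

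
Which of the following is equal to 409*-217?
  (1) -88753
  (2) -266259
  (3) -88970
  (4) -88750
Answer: 1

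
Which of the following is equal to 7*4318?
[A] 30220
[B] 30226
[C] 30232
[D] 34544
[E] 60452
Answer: B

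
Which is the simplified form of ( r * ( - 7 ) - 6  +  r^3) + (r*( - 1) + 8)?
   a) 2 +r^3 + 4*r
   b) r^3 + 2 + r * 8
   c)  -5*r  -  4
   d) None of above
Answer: d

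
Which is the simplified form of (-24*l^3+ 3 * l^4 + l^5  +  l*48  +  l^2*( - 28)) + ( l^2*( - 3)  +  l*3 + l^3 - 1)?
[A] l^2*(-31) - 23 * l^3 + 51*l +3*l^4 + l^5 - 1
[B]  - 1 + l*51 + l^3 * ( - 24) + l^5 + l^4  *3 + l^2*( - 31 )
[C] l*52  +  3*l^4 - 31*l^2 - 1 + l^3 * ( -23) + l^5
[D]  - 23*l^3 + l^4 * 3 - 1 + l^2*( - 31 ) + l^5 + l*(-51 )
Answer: A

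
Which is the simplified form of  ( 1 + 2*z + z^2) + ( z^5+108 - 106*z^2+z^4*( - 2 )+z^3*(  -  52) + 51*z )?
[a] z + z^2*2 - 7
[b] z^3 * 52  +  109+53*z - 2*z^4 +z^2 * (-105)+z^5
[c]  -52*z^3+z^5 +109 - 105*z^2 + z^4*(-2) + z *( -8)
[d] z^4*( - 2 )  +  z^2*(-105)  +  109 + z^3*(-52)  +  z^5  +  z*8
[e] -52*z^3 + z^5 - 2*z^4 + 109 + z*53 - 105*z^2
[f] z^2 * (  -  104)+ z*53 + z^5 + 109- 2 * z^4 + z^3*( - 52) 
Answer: e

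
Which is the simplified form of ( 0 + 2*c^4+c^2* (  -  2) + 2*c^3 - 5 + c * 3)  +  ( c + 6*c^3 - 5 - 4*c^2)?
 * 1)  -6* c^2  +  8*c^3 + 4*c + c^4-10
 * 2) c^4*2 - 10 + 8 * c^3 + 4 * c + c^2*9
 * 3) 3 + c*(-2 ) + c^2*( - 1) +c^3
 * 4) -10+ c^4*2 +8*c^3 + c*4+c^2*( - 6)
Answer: 4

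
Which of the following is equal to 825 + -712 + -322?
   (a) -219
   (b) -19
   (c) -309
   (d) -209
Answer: d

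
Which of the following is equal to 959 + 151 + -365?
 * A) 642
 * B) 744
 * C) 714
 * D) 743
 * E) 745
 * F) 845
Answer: E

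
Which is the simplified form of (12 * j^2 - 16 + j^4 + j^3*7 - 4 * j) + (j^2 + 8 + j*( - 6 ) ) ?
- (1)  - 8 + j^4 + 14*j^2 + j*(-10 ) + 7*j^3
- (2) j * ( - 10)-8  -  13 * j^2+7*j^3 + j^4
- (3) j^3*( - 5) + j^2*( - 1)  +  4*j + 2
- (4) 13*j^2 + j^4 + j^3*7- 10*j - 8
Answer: 4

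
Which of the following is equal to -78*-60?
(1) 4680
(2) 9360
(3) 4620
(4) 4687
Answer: 1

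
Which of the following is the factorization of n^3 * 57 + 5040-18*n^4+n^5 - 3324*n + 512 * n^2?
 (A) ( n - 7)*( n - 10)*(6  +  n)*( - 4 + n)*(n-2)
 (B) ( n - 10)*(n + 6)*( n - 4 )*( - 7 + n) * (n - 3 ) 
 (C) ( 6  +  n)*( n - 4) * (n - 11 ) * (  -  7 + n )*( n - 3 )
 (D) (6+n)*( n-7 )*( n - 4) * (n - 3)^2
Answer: B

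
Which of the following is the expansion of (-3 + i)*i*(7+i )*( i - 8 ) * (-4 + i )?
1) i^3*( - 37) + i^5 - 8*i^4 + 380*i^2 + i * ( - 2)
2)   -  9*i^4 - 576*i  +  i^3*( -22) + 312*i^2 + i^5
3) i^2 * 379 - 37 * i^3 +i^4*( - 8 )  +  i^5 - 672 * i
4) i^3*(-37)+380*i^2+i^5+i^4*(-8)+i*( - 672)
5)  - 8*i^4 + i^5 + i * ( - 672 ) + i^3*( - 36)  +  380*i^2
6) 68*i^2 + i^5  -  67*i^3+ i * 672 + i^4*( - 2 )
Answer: 4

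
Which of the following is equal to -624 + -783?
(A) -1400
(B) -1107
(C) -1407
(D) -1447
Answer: C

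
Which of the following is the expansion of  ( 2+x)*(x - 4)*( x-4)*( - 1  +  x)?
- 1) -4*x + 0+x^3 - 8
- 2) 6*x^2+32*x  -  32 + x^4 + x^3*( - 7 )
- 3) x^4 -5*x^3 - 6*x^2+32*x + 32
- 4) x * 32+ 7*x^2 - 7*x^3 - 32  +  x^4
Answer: 2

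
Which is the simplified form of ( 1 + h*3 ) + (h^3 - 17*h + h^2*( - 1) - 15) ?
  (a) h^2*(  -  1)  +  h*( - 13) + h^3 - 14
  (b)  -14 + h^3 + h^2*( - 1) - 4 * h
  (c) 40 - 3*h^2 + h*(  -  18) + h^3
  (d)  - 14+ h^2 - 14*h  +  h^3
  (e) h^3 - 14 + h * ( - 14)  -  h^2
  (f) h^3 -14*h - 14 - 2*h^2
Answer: e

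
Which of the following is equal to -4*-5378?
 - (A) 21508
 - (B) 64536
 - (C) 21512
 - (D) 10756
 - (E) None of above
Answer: C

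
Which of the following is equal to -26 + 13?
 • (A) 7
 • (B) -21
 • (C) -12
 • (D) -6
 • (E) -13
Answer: E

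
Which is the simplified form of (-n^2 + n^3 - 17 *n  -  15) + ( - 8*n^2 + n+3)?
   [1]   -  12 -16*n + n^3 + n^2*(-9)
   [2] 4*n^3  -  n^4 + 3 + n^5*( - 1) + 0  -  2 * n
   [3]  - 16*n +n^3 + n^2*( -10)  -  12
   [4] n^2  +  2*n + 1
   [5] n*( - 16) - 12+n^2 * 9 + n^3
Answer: 1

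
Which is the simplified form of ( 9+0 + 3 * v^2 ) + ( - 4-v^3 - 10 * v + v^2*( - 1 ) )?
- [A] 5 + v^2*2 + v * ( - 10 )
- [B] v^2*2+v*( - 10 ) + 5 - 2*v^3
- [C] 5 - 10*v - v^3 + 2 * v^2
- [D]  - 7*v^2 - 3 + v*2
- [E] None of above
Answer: C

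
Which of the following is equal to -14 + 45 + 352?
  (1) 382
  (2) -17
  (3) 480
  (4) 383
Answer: 4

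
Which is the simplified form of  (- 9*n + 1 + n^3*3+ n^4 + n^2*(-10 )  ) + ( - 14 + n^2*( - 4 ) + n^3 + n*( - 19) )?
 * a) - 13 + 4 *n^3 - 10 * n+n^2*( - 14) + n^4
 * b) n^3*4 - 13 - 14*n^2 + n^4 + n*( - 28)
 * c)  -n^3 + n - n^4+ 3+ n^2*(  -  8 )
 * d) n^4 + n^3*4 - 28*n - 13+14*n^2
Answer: b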